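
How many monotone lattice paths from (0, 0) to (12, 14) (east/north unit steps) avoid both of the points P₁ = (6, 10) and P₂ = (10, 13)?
Number of paths = 5384662

Inclusion–exclusion. Total paths: C(26, 12) = 9657700. Through P₁: C(16, 6)·C(10, 6) = 1681680. Through P₂: C(23, 10)·C(3, 2) = 3432198. Since P₁ is strictly southwest of P₂, a monotone path through both must visit P₁ then P₂; paths through both = C(16, 6)·C(7, 4)·C(3, 2) = 840840. Avoid both = 9657700 − 1681680 − 3432198 + 840840 = 5384662.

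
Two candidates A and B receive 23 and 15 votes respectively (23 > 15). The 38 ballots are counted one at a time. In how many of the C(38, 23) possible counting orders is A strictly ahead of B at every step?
Strict-lead orderings = 3257112960

Total orderings of the 38 votes with 23 for A: C(38, 23) = 15471286560. By the Bertrand ballot formula (Cycle Lemma / reflection principle), the number of orderings in which A is strictly ahead of B throughout is (p − q)/(p + q) · C(p + q, p) = (23 − 15)/(23 + 15) · 15471286560 = 3257112960.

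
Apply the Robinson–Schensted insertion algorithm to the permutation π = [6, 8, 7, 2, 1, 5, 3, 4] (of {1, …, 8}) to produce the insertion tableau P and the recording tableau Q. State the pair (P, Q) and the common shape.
P = [1, 3, 4] / [2, 5] / [6, 7] / [8];  Q = [1, 2, 8] / [3, 6] / [4, 7] / [5];  common shape = (3, 2, 2, 1)

Row-insert the values π_1, π_2, … into P one at a time, bumping the leftmost entry strictly greater than the inserted value down to the next row. The recording tableau Q records, in position (i, j), the step at which that cell was added to P.
  Insert 6 (step 1): P = [6];  Q = [1]
  Insert 8 (step 2): P = [6, 8];  Q = [1, 2]
  Insert 7 (step 3): P = [6, 7] / [8];  Q = [1, 2] / [3]
  Insert 2 (step 4): P = [2, 7] / [6] / [8];  Q = [1, 2] / [3] / [4]
  Insert 1 (step 5): P = [1, 7] / [2] / [6] / [8];  Q = [1, 2] / [3] / [4] / [5]
  Insert 5 (step 6): P = [1, 5] / [2, 7] / [6] / [8];  Q = [1, 2] / [3, 6] / [4] / [5]
  Insert 3 (step 7): P = [1, 3] / [2, 5] / [6, 7] / [8];  Q = [1, 2] / [3, 6] / [4, 7] / [5]
  Insert 4 (step 8): P = [1, 3, 4] / [2, 5] / [6, 7] / [8];  Q = [1, 2, 8] / [3, 6] / [4, 7] / [5]
Final shape: (3, 2, 2, 1).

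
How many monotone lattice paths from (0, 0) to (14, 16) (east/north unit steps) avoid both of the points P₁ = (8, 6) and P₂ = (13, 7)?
Number of paths = 120779631

Inclusion–exclusion. Total paths: C(30, 14) = 145422675. Through P₁: C(14, 8)·C(16, 6) = 24048024. Through P₂: C(20, 13)·C(10, 1) = 775200. Since P₁ is strictly southwest of P₂, a monotone path through both must visit P₁ then P₂; paths through both = C(14, 8)·C(6, 5)·C(10, 1) = 180180. Avoid both = 145422675 − 24048024 − 775200 + 180180 = 120779631.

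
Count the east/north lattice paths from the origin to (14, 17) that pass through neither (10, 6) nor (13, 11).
Number of paths = 239917733

Inclusion–exclusion. Total paths: C(31, 14) = 265182525. Through P₁: C(16, 10)·C(15, 4) = 10930920. Through P₂: C(24, 13)·C(7, 1) = 17473008. Since P₁ is strictly southwest of P₂, a monotone path through both must visit P₁ then P₂; paths through both = C(16, 10)·C(8, 3)·C(7, 1) = 3139136. Avoid both = 265182525 − 10930920 − 17473008 + 3139136 = 239917733.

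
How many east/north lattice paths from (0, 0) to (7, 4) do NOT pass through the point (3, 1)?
Number of paths = 190

Total paths from (0, 0) to (7, 4): C(11, 7) = 330. Paths through (3, 1): (paths (0, 0) → (3, 1)) × (paths (3, 1) → (7, 4)) = C(4, 3) · C(7, 4) = 4 · 35 = 140. Avoidance count = 330 − 140 = 190.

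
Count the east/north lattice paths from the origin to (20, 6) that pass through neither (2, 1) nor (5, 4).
Number of paths = 120307

Inclusion–exclusion. Total paths: C(26, 20) = 230230. Through P₁: C(3, 2)·C(23, 18) = 100947. Through P₂: C(9, 5)·C(17, 15) = 17136. Since P₁ is strictly southwest of P₂, a monotone path through both must visit P₁ then P₂; paths through both = C(3, 2)·C(6, 3)·C(17, 15) = 8160. Avoid both = 230230 − 100947 − 17136 + 8160 = 120307.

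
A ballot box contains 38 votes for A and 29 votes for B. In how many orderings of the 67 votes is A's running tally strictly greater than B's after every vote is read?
Strict-lead orderings = 1059393756123022320

Total orderings of the 67 votes with 38 for A: C(67, 38) = 7886597962249166160. By the Bertrand ballot formula (Cycle Lemma / reflection principle), the number of orderings in which A is strictly ahead of B throughout is (p − q)/(p + q) · C(p + q, p) = (38 − 29)/(38 + 29) · 7886597962249166160 = 1059393756123022320.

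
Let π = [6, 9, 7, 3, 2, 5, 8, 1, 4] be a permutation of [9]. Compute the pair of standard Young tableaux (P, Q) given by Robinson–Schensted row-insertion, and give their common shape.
P = [1, 4, 8] / [2, 5] / [3, 7] / [6] / [9];  Q = [1, 2, 7] / [3, 6] / [4, 9] / [5] / [8];  common shape = (3, 2, 2, 1, 1)

Row-insert the values π_1, π_2, … into P one at a time, bumping the leftmost entry strictly greater than the inserted value down to the next row. The recording tableau Q records, in position (i, j), the step at which that cell was added to P.
  Insert 6 (step 1): P = [6];  Q = [1]
  Insert 9 (step 2): P = [6, 9];  Q = [1, 2]
  Insert 7 (step 3): P = [6, 7] / [9];  Q = [1, 2] / [3]
  Insert 3 (step 4): P = [3, 7] / [6] / [9];  Q = [1, 2] / [3] / [4]
  Insert 2 (step 5): P = [2, 7] / [3] / [6] / [9];  Q = [1, 2] / [3] / [4] / [5]
  Insert 5 (step 6): P = [2, 5] / [3, 7] / [6] / [9];  Q = [1, 2] / [3, 6] / [4] / [5]
  Insert 8 (step 7): P = [2, 5, 8] / [3, 7] / [6] / [9];  Q = [1, 2, 7] / [3, 6] / [4] / [5]
  Insert 1 (step 8): P = [1, 5, 8] / [2, 7] / [3] / [6] / [9];  Q = [1, 2, 7] / [3, 6] / [4] / [5] / [8]
  Insert 4 (step 9): P = [1, 4, 8] / [2, 5] / [3, 7] / [6] / [9];  Q = [1, 2, 7] / [3, 6] / [4, 9] / [5] / [8]
Final shape: (3, 2, 2, 1, 1).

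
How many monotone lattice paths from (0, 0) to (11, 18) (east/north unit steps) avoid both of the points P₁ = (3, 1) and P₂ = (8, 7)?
Number of paths = 28601322

Inclusion–exclusion. Total paths: C(29, 11) = 34597290. Through P₁: C(4, 3)·C(25, 8) = 4326300. Through P₂: C(15, 8)·C(14, 3) = 2342340. Since P₁ is strictly southwest of P₂, a monotone path through both must visit P₁ then P₂; paths through both = C(4, 3)·C(11, 5)·C(14, 3) = 672672. Avoid both = 34597290 − 4326300 − 2342340 + 672672 = 28601322.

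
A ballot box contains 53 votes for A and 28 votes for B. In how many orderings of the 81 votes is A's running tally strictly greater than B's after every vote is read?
Strict-lead orderings = 1372785385417768454000

Total orderings of the 81 votes with 53 for A: C(81, 53) = 4447824648753569790960. By the Bertrand ballot formula (Cycle Lemma / reflection principle), the number of orderings in which A is strictly ahead of B throughout is (p − q)/(p + q) · C(p + q, p) = (53 − 28)/(53 + 28) · 4447824648753569790960 = 1372785385417768454000.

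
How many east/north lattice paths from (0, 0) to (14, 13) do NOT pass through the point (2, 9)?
Number of paths = 19958200

Total paths from (0, 0) to (14, 13): C(27, 14) = 20058300. Paths through (2, 9): (paths (0, 0) → (2, 9)) × (paths (2, 9) → (14, 13)) = C(11, 2) · C(16, 12) = 55 · 1820 = 100100. Avoidance count = 20058300 − 100100 = 19958200.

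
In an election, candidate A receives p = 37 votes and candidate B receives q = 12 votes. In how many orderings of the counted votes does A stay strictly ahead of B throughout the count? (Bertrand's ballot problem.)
Strict-lead orderings = 47073334100

Total orderings of the 49 votes with 37 for A: C(49, 37) = 92263734836. By the Bertrand ballot formula (Cycle Lemma / reflection principle), the number of orderings in which A is strictly ahead of B throughout is (p − q)/(p + q) · C(p + q, p) = (37 − 12)/(37 + 12) · 92263734836 = 47073334100.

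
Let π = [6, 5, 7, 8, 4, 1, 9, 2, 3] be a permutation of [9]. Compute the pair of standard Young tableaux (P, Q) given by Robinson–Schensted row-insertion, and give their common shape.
P = [1, 2, 3, 9] / [4, 7, 8] / [5] / [6];  Q = [1, 3, 4, 7] / [2, 8, 9] / [5] / [6];  common shape = (4, 3, 1, 1)

Row-insert the values π_1, π_2, … into P one at a time, bumping the leftmost entry strictly greater than the inserted value down to the next row. The recording tableau Q records, in position (i, j), the step at which that cell was added to P.
  Insert 6 (step 1): P = [6];  Q = [1]
  Insert 5 (step 2): P = [5] / [6];  Q = [1] / [2]
  Insert 7 (step 3): P = [5, 7] / [6];  Q = [1, 3] / [2]
  Insert 8 (step 4): P = [5, 7, 8] / [6];  Q = [1, 3, 4] / [2]
  Insert 4 (step 5): P = [4, 7, 8] / [5] / [6];  Q = [1, 3, 4] / [2] / [5]
  Insert 1 (step 6): P = [1, 7, 8] / [4] / [5] / [6];  Q = [1, 3, 4] / [2] / [5] / [6]
  Insert 9 (step 7): P = [1, 7, 8, 9] / [4] / [5] / [6];  Q = [1, 3, 4, 7] / [2] / [5] / [6]
  Insert 2 (step 8): P = [1, 2, 8, 9] / [4, 7] / [5] / [6];  Q = [1, 3, 4, 7] / [2, 8] / [5] / [6]
  Insert 3 (step 9): P = [1, 2, 3, 9] / [4, 7, 8] / [5] / [6];  Q = [1, 3, 4, 7] / [2, 8, 9] / [5] / [6]
Final shape: (4, 3, 1, 1).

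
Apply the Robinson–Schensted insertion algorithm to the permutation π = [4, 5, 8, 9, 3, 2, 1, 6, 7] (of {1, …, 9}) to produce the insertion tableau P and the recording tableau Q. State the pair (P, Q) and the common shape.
P = [1, 5, 6, 7] / [2, 8, 9] / [3] / [4];  Q = [1, 2, 3, 4] / [5, 8, 9] / [6] / [7];  common shape = (4, 3, 1, 1)

Row-insert the values π_1, π_2, … into P one at a time, bumping the leftmost entry strictly greater than the inserted value down to the next row. The recording tableau Q records, in position (i, j), the step at which that cell was added to P.
  Insert 4 (step 1): P = [4];  Q = [1]
  Insert 5 (step 2): P = [4, 5];  Q = [1, 2]
  Insert 8 (step 3): P = [4, 5, 8];  Q = [1, 2, 3]
  Insert 9 (step 4): P = [4, 5, 8, 9];  Q = [1, 2, 3, 4]
  Insert 3 (step 5): P = [3, 5, 8, 9] / [4];  Q = [1, 2, 3, 4] / [5]
  Insert 2 (step 6): P = [2, 5, 8, 9] / [3] / [4];  Q = [1, 2, 3, 4] / [5] / [6]
  Insert 1 (step 7): P = [1, 5, 8, 9] / [2] / [3] / [4];  Q = [1, 2, 3, 4] / [5] / [6] / [7]
  Insert 6 (step 8): P = [1, 5, 6, 9] / [2, 8] / [3] / [4];  Q = [1, 2, 3, 4] / [5, 8] / [6] / [7]
  Insert 7 (step 9): P = [1, 5, 6, 7] / [2, 8, 9] / [3] / [4];  Q = [1, 2, 3, 4] / [5, 8, 9] / [6] / [7]
Final shape: (4, 3, 1, 1).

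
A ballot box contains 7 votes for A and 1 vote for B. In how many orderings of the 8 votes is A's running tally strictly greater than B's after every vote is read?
Strict-lead orderings = 6

Total orderings of the 8 votes with 7 for A: C(8, 7) = 8. By the Bertrand ballot formula (Cycle Lemma / reflection principle), the number of orderings in which A is strictly ahead of B throughout is (p − q)/(p + q) · C(p + q, p) = (7 − 1)/(7 + 1) · 8 = 6.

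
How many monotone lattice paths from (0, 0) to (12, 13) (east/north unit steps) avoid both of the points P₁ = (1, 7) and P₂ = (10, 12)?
Number of paths = 3209402

Inclusion–exclusion. Total paths: C(25, 12) = 5200300. Through P₁: C(8, 1)·C(17, 11) = 99008. Through P₂: C(22, 10)·C(3, 2) = 1939938. Since P₁ is strictly southwest of P₂, a monotone path through both must visit P₁ then P₂; paths through both = C(8, 1)·C(14, 9)·C(3, 2) = 48048. Avoid both = 5200300 − 99008 − 1939938 + 48048 = 3209402.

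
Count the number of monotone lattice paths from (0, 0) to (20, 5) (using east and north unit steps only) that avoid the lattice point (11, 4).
Number of paths = 39480

Total paths from (0, 0) to (20, 5): C(25, 20) = 53130. Paths through (11, 4): (paths (0, 0) → (11, 4)) × (paths (11, 4) → (20, 5)) = C(15, 11) · C(10, 9) = 1365 · 10 = 13650. Avoidance count = 53130 − 13650 = 39480.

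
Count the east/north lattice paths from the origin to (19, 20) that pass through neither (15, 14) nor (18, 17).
Number of paths = 40690355010

Inclusion–exclusion. Total paths: C(39, 19) = 68923264410. Through P₁: C(29, 15)·C(10, 4) = 16287339600. Through P₂: C(35, 18)·C(4, 1) = 18150270600. Since P₁ is strictly southwest of P₂, a monotone path through both must visit P₁ then P₂; paths through both = C(29, 15)·C(6, 3)·C(4, 1) = 6204700800. Avoid both = 68923264410 − 16287339600 − 18150270600 + 6204700800 = 40690355010.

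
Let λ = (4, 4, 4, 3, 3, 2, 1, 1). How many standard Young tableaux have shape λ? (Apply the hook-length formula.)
# SYT of shape (4, 4, 4, 3, 3, 2, 1, 1) = 581981400

Hook-length formula: f^λ = n! / Π hook(c), product over all cells c of the Young diagram. For λ = (4, 4, 4, 3, 3, 2, 1, 1), n = 22 boxes. Hook lengths by row (left-to-right, top-to-bottom): [11, 8, 6, 3]; [10, 7, 5, 2]; [9, 6, 4, 1]; [7, 4, 2]; [6, 3, 1]; [4, 1]; [2]; [1]. Product of hooks = 1931334451200. So f^λ = 22! / 1931334451200 = 1124000727777607680000 / 1931334451200 = 581981400.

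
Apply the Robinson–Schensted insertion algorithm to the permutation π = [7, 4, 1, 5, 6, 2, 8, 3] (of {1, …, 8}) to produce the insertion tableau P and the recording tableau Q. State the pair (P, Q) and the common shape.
P = [1, 2, 3, 8] / [4, 5, 6] / [7];  Q = [1, 4, 5, 7] / [2, 6, 8] / [3];  common shape = (4, 3, 1)

Row-insert the values π_1, π_2, … into P one at a time, bumping the leftmost entry strictly greater than the inserted value down to the next row. The recording tableau Q records, in position (i, j), the step at which that cell was added to P.
  Insert 7 (step 1): P = [7];  Q = [1]
  Insert 4 (step 2): P = [4] / [7];  Q = [1] / [2]
  Insert 1 (step 3): P = [1] / [4] / [7];  Q = [1] / [2] / [3]
  Insert 5 (step 4): P = [1, 5] / [4] / [7];  Q = [1, 4] / [2] / [3]
  Insert 6 (step 5): P = [1, 5, 6] / [4] / [7];  Q = [1, 4, 5] / [2] / [3]
  Insert 2 (step 6): P = [1, 2, 6] / [4, 5] / [7];  Q = [1, 4, 5] / [2, 6] / [3]
  Insert 8 (step 7): P = [1, 2, 6, 8] / [4, 5] / [7];  Q = [1, 4, 5, 7] / [2, 6] / [3]
  Insert 3 (step 8): P = [1, 2, 3, 8] / [4, 5, 6] / [7];  Q = [1, 4, 5, 7] / [2, 6, 8] / [3]
Final shape: (4, 3, 1).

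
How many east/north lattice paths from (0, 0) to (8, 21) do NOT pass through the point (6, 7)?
Number of paths = 4086225

Total paths from (0, 0) to (8, 21): C(29, 8) = 4292145. Paths through (6, 7): (paths (0, 0) → (6, 7)) × (paths (6, 7) → (8, 21)) = C(13, 6) · C(16, 2) = 1716 · 120 = 205920. Avoidance count = 4292145 − 205920 = 4086225.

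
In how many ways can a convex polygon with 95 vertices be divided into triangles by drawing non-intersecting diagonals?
C_93 = 60960876535340415751462563580829648891969728907438000

These polygon triangulations are counted by the Catalan number C_n = (1/(n + 1)) · C(2n, n). For n = 93: C_93 = (1/94) · C(186, 93) = 5730322394321999080637480976597986995845154517299172000/94 = 60960876535340415751462563580829648891969728907438000.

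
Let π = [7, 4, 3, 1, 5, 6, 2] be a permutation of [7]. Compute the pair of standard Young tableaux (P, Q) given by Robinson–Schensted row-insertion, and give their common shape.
P = [1, 2, 6] / [3, 5] / [4] / [7];  Q = [1, 5, 6] / [2, 7] / [3] / [4];  common shape = (3, 2, 1, 1)

Row-insert the values π_1, π_2, … into P one at a time, bumping the leftmost entry strictly greater than the inserted value down to the next row. The recording tableau Q records, in position (i, j), the step at which that cell was added to P.
  Insert 7 (step 1): P = [7];  Q = [1]
  Insert 4 (step 2): P = [4] / [7];  Q = [1] / [2]
  Insert 3 (step 3): P = [3] / [4] / [7];  Q = [1] / [2] / [3]
  Insert 1 (step 4): P = [1] / [3] / [4] / [7];  Q = [1] / [2] / [3] / [4]
  Insert 5 (step 5): P = [1, 5] / [3] / [4] / [7];  Q = [1, 5] / [2] / [3] / [4]
  Insert 6 (step 6): P = [1, 5, 6] / [3] / [4] / [7];  Q = [1, 5, 6] / [2] / [3] / [4]
  Insert 2 (step 7): P = [1, 2, 6] / [3, 5] / [4] / [7];  Q = [1, 5, 6] / [2, 7] / [3] / [4]
Final shape: (3, 2, 1, 1).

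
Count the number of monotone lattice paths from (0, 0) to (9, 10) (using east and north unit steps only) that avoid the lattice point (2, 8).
Number of paths = 90758

Total paths from (0, 0) to (9, 10): C(19, 9) = 92378. Paths through (2, 8): (paths (0, 0) → (2, 8)) × (paths (2, 8) → (9, 10)) = C(10, 2) · C(9, 7) = 45 · 36 = 1620. Avoidance count = 92378 − 1620 = 90758.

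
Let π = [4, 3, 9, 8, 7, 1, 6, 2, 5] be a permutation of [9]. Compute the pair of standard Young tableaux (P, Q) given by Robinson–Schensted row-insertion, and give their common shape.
P = [1, 2, 5] / [3, 6] / [4, 7] / [8] / [9];  Q = [1, 3, 9] / [2, 4] / [5, 7] / [6] / [8];  common shape = (3, 2, 2, 1, 1)

Row-insert the values π_1, π_2, … into P one at a time, bumping the leftmost entry strictly greater than the inserted value down to the next row. The recording tableau Q records, in position (i, j), the step at which that cell was added to P.
  Insert 4 (step 1): P = [4];  Q = [1]
  Insert 3 (step 2): P = [3] / [4];  Q = [1] / [2]
  Insert 9 (step 3): P = [3, 9] / [4];  Q = [1, 3] / [2]
  Insert 8 (step 4): P = [3, 8] / [4, 9];  Q = [1, 3] / [2, 4]
  Insert 7 (step 5): P = [3, 7] / [4, 8] / [9];  Q = [1, 3] / [2, 4] / [5]
  Insert 1 (step 6): P = [1, 7] / [3, 8] / [4] / [9];  Q = [1, 3] / [2, 4] / [5] / [6]
  Insert 6 (step 7): P = [1, 6] / [3, 7] / [4, 8] / [9];  Q = [1, 3] / [2, 4] / [5, 7] / [6]
  Insert 2 (step 8): P = [1, 2] / [3, 6] / [4, 7] / [8] / [9];  Q = [1, 3] / [2, 4] / [5, 7] / [6] / [8]
  Insert 5 (step 9): P = [1, 2, 5] / [3, 6] / [4, 7] / [8] / [9];  Q = [1, 3, 9] / [2, 4] / [5, 7] / [6] / [8]
Final shape: (3, 2, 2, 1, 1).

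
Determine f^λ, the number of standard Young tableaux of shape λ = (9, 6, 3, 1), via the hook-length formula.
# SYT of shape (9, 6, 3, 1) = 7759752

Hook-length formula: f^λ = n! / Π hook(c), product over all cells c of the Young diagram. For λ = (9, 6, 3, 1), n = 19 boxes. Hook lengths by row (left-to-right, top-to-bottom): [12, 10, 9, 7, 6, 5, 3, 2, 1]; [8, 6, 5, 3, 2, 1]; [4, 2, 1]; [1]. Product of hooks = 15676416000. So f^λ = 19! / 15676416000 = 121645100408832000 / 15676416000 = 7759752.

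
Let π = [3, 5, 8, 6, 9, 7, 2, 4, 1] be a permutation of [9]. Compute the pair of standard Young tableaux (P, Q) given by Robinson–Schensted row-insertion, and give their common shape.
P = [1, 4, 6, 7] / [2, 5] / [3, 9] / [8];  Q = [1, 2, 3, 5] / [4, 6] / [7, 8] / [9];  common shape = (4, 2, 2, 1)

Row-insert the values π_1, π_2, … into P one at a time, bumping the leftmost entry strictly greater than the inserted value down to the next row. The recording tableau Q records, in position (i, j), the step at which that cell was added to P.
  Insert 3 (step 1): P = [3];  Q = [1]
  Insert 5 (step 2): P = [3, 5];  Q = [1, 2]
  Insert 8 (step 3): P = [3, 5, 8];  Q = [1, 2, 3]
  Insert 6 (step 4): P = [3, 5, 6] / [8];  Q = [1, 2, 3] / [4]
  Insert 9 (step 5): P = [3, 5, 6, 9] / [8];  Q = [1, 2, 3, 5] / [4]
  Insert 7 (step 6): P = [3, 5, 6, 7] / [8, 9];  Q = [1, 2, 3, 5] / [4, 6]
  Insert 2 (step 7): P = [2, 5, 6, 7] / [3, 9] / [8];  Q = [1, 2, 3, 5] / [4, 6] / [7]
  Insert 4 (step 8): P = [2, 4, 6, 7] / [3, 5] / [8, 9];  Q = [1, 2, 3, 5] / [4, 6] / [7, 8]
  Insert 1 (step 9): P = [1, 4, 6, 7] / [2, 5] / [3, 9] / [8];  Q = [1, 2, 3, 5] / [4, 6] / [7, 8] / [9]
Final shape: (4, 2, 2, 1).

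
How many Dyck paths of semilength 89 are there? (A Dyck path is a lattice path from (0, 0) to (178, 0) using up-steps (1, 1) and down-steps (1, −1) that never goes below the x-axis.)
C_89 = 254224158304000796523953440778841647086547372026600

These Dyck paths are counted by the Catalan number C_n = (1/(n + 1)) · C(2n, n). For n = 89: C_89 = (1/90) · C(178, 89) = 22880174247360071687155809670095748237789263482394000/90 = 254224158304000796523953440778841647086547372026600.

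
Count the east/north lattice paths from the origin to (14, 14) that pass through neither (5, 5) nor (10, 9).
Number of paths = 20225484

Inclusion–exclusion. Total paths: C(28, 14) = 40116600. Through P₁: C(10, 5)·C(18, 9) = 12252240. Through P₂: C(19, 10)·C(9, 4) = 11639628. Since P₁ is strictly southwest of P₂, a monotone path through both must visit P₁ then P₂; paths through both = C(10, 5)·C(9, 5)·C(9, 4) = 4000752. Avoid both = 40116600 − 12252240 − 11639628 + 4000752 = 20225484.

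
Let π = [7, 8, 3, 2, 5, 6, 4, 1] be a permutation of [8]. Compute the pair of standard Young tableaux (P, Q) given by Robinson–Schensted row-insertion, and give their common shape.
P = [1, 4, 6] / [2, 5] / [3, 8] / [7];  Q = [1, 2, 6] / [3, 5] / [4, 7] / [8];  common shape = (3, 2, 2, 1)

Row-insert the values π_1, π_2, … into P one at a time, bumping the leftmost entry strictly greater than the inserted value down to the next row. The recording tableau Q records, in position (i, j), the step at which that cell was added to P.
  Insert 7 (step 1): P = [7];  Q = [1]
  Insert 8 (step 2): P = [7, 8];  Q = [1, 2]
  Insert 3 (step 3): P = [3, 8] / [7];  Q = [1, 2] / [3]
  Insert 2 (step 4): P = [2, 8] / [3] / [7];  Q = [1, 2] / [3] / [4]
  Insert 5 (step 5): P = [2, 5] / [3, 8] / [7];  Q = [1, 2] / [3, 5] / [4]
  Insert 6 (step 6): P = [2, 5, 6] / [3, 8] / [7];  Q = [1, 2, 6] / [3, 5] / [4]
  Insert 4 (step 7): P = [2, 4, 6] / [3, 5] / [7, 8];  Q = [1, 2, 6] / [3, 5] / [4, 7]
  Insert 1 (step 8): P = [1, 4, 6] / [2, 5] / [3, 8] / [7];  Q = [1, 2, 6] / [3, 5] / [4, 7] / [8]
Final shape: (3, 2, 2, 1).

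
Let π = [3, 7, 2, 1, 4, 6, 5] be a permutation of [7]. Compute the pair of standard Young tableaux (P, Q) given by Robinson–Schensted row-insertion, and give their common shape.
P = [1, 4, 5] / [2, 6] / [3, 7];  Q = [1, 2, 6] / [3, 5] / [4, 7];  common shape = (3, 2, 2)

Row-insert the values π_1, π_2, … into P one at a time, bumping the leftmost entry strictly greater than the inserted value down to the next row. The recording tableau Q records, in position (i, j), the step at which that cell was added to P.
  Insert 3 (step 1): P = [3];  Q = [1]
  Insert 7 (step 2): P = [3, 7];  Q = [1, 2]
  Insert 2 (step 3): P = [2, 7] / [3];  Q = [1, 2] / [3]
  Insert 1 (step 4): P = [1, 7] / [2] / [3];  Q = [1, 2] / [3] / [4]
  Insert 4 (step 5): P = [1, 4] / [2, 7] / [3];  Q = [1, 2] / [3, 5] / [4]
  Insert 6 (step 6): P = [1, 4, 6] / [2, 7] / [3];  Q = [1, 2, 6] / [3, 5] / [4]
  Insert 5 (step 7): P = [1, 4, 5] / [2, 6] / [3, 7];  Q = [1, 2, 6] / [3, 5] / [4, 7]
Final shape: (3, 2, 2).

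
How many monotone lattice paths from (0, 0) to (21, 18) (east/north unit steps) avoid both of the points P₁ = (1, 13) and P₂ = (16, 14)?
Number of paths = 44035171344

Inclusion–exclusion. Total paths: C(39, 21) = 62359143990. Through P₁: C(14, 1)·C(25, 20) = 743820. Through P₂: C(30, 16)·C(9, 5) = 18323257050. Since P₁ is strictly southwest of P₂, a monotone path through both must visit P₁ then P₂; paths through both = C(14, 1)·C(16, 15)·C(9, 5) = 28224. Avoid both = 62359143990 − 743820 − 18323257050 + 28224 = 44035171344.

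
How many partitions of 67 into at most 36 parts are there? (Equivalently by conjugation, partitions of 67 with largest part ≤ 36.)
p(67, parts ≤ 36) = 2651060

Use the recurrence p(n, m) = p(n, m−1) + p(n−m, m): either the largest part is < m (count p(n, m−1)) or the largest part is exactly m (remove one copy of m, count p(n−m, m)). With p(0, ·) = 1 this gives p(67, parts ≤ 36) = 2651060. (By conjugating Young diagrams, this also counts partitions of 67 into at most 36 parts.)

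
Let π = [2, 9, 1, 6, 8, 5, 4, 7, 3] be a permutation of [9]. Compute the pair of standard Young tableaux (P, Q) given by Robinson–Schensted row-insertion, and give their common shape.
P = [1, 3, 7] / [2, 4, 8] / [5] / [6] / [9];  Q = [1, 2, 5] / [3, 4, 8] / [6] / [7] / [9];  common shape = (3, 3, 1, 1, 1)

Row-insert the values π_1, π_2, … into P one at a time, bumping the leftmost entry strictly greater than the inserted value down to the next row. The recording tableau Q records, in position (i, j), the step at which that cell was added to P.
  Insert 2 (step 1): P = [2];  Q = [1]
  Insert 9 (step 2): P = [2, 9];  Q = [1, 2]
  Insert 1 (step 3): P = [1, 9] / [2];  Q = [1, 2] / [3]
  Insert 6 (step 4): P = [1, 6] / [2, 9];  Q = [1, 2] / [3, 4]
  Insert 8 (step 5): P = [1, 6, 8] / [2, 9];  Q = [1, 2, 5] / [3, 4]
  Insert 5 (step 6): P = [1, 5, 8] / [2, 6] / [9];  Q = [1, 2, 5] / [3, 4] / [6]
  Insert 4 (step 7): P = [1, 4, 8] / [2, 5] / [6] / [9];  Q = [1, 2, 5] / [3, 4] / [6] / [7]
  Insert 7 (step 8): P = [1, 4, 7] / [2, 5, 8] / [6] / [9];  Q = [1, 2, 5] / [3, 4, 8] / [6] / [7]
  Insert 3 (step 9): P = [1, 3, 7] / [2, 4, 8] / [5] / [6] / [9];  Q = [1, 2, 5] / [3, 4, 8] / [6] / [7] / [9]
Final shape: (3, 3, 1, 1, 1).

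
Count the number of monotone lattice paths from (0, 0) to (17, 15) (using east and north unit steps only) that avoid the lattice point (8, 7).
Number of paths = 409287870

Total paths from (0, 0) to (17, 15): C(32, 17) = 565722720. Paths through (8, 7): (paths (0, 0) → (8, 7)) × (paths (8, 7) → (17, 15)) = C(15, 8) · C(17, 9) = 6435 · 24310 = 156434850. Avoidance count = 565722720 − 156434850 = 409287870.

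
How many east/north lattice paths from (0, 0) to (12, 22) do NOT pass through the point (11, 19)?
Number of paths = 329844840

Total paths from (0, 0) to (12, 22): C(34, 12) = 548354040. Paths through (11, 19): (paths (0, 0) → (11, 19)) × (paths (11, 19) → (12, 22)) = C(30, 11) · C(4, 1) = 54627300 · 4 = 218509200. Avoidance count = 548354040 − 218509200 = 329844840.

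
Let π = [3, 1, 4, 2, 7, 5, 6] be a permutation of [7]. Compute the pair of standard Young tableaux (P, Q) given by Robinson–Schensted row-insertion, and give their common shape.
P = [1, 2, 5, 6] / [3, 4, 7];  Q = [1, 3, 5, 7] / [2, 4, 6];  common shape = (4, 3)

Row-insert the values π_1, π_2, … into P one at a time, bumping the leftmost entry strictly greater than the inserted value down to the next row. The recording tableau Q records, in position (i, j), the step at which that cell was added to P.
  Insert 3 (step 1): P = [3];  Q = [1]
  Insert 1 (step 2): P = [1] / [3];  Q = [1] / [2]
  Insert 4 (step 3): P = [1, 4] / [3];  Q = [1, 3] / [2]
  Insert 2 (step 4): P = [1, 2] / [3, 4];  Q = [1, 3] / [2, 4]
  Insert 7 (step 5): P = [1, 2, 7] / [3, 4];  Q = [1, 3, 5] / [2, 4]
  Insert 5 (step 6): P = [1, 2, 5] / [3, 4, 7];  Q = [1, 3, 5] / [2, 4, 6]
  Insert 6 (step 7): P = [1, 2, 5, 6] / [3, 4, 7];  Q = [1, 3, 5, 7] / [2, 4, 6]
Final shape: (4, 3).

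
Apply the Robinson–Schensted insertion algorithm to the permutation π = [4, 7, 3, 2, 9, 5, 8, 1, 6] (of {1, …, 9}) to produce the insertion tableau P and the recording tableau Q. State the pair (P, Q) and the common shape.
P = [1, 5, 6] / [2, 7, 8] / [3, 9] / [4];  Q = [1, 2, 5] / [3, 6, 7] / [4, 9] / [8];  common shape = (3, 3, 2, 1)

Row-insert the values π_1, π_2, … into P one at a time, bumping the leftmost entry strictly greater than the inserted value down to the next row. The recording tableau Q records, in position (i, j), the step at which that cell was added to P.
  Insert 4 (step 1): P = [4];  Q = [1]
  Insert 7 (step 2): P = [4, 7];  Q = [1, 2]
  Insert 3 (step 3): P = [3, 7] / [4];  Q = [1, 2] / [3]
  Insert 2 (step 4): P = [2, 7] / [3] / [4];  Q = [1, 2] / [3] / [4]
  Insert 9 (step 5): P = [2, 7, 9] / [3] / [4];  Q = [1, 2, 5] / [3] / [4]
  Insert 5 (step 6): P = [2, 5, 9] / [3, 7] / [4];  Q = [1, 2, 5] / [3, 6] / [4]
  Insert 8 (step 7): P = [2, 5, 8] / [3, 7, 9] / [4];  Q = [1, 2, 5] / [3, 6, 7] / [4]
  Insert 1 (step 8): P = [1, 5, 8] / [2, 7, 9] / [3] / [4];  Q = [1, 2, 5] / [3, 6, 7] / [4] / [8]
  Insert 6 (step 9): P = [1, 5, 6] / [2, 7, 8] / [3, 9] / [4];  Q = [1, 2, 5] / [3, 6, 7] / [4, 9] / [8]
Final shape: (3, 3, 2, 1).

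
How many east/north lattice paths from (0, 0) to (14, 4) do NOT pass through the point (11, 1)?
Number of paths = 2820

Total paths from (0, 0) to (14, 4): C(18, 14) = 3060. Paths through (11, 1): (paths (0, 0) → (11, 1)) × (paths (11, 1) → (14, 4)) = C(12, 11) · C(6, 3) = 12 · 20 = 240. Avoidance count = 3060 − 240 = 2820.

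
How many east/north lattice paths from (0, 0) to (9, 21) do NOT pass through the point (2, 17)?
Number of paths = 14250720

Total paths from (0, 0) to (9, 21): C(30, 9) = 14307150. Paths through (2, 17): (paths (0, 0) → (2, 17)) × (paths (2, 17) → (9, 21)) = C(19, 2) · C(11, 7) = 171 · 330 = 56430. Avoidance count = 14307150 − 56430 = 14250720.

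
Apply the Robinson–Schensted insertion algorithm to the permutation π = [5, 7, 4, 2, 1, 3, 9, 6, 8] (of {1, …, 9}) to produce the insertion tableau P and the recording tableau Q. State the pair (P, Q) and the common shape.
P = [1, 3, 6, 8] / [2, 7, 9] / [4] / [5];  Q = [1, 2, 7, 9] / [3, 6, 8] / [4] / [5];  common shape = (4, 3, 1, 1)

Row-insert the values π_1, π_2, … into P one at a time, bumping the leftmost entry strictly greater than the inserted value down to the next row. The recording tableau Q records, in position (i, j), the step at which that cell was added to P.
  Insert 5 (step 1): P = [5];  Q = [1]
  Insert 7 (step 2): P = [5, 7];  Q = [1, 2]
  Insert 4 (step 3): P = [4, 7] / [5];  Q = [1, 2] / [3]
  Insert 2 (step 4): P = [2, 7] / [4] / [5];  Q = [1, 2] / [3] / [4]
  Insert 1 (step 5): P = [1, 7] / [2] / [4] / [5];  Q = [1, 2] / [3] / [4] / [5]
  Insert 3 (step 6): P = [1, 3] / [2, 7] / [4] / [5];  Q = [1, 2] / [3, 6] / [4] / [5]
  Insert 9 (step 7): P = [1, 3, 9] / [2, 7] / [4] / [5];  Q = [1, 2, 7] / [3, 6] / [4] / [5]
  Insert 6 (step 8): P = [1, 3, 6] / [2, 7, 9] / [4] / [5];  Q = [1, 2, 7] / [3, 6, 8] / [4] / [5]
  Insert 8 (step 9): P = [1, 3, 6, 8] / [2, 7, 9] / [4] / [5];  Q = [1, 2, 7, 9] / [3, 6, 8] / [4] / [5]
Final shape: (4, 3, 1, 1).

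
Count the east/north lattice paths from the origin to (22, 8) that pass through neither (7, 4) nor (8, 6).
Number of paths = 4332285

Inclusion–exclusion. Total paths: C(30, 22) = 5852925. Through P₁: C(11, 7)·C(19, 15) = 1279080. Through P₂: C(14, 8)·C(16, 14) = 360360. Since P₁ is strictly southwest of P₂, a monotone path through both must visit P₁ then P₂; paths through both = C(11, 7)·C(3, 1)·C(16, 14) = 118800. Avoid both = 5852925 − 1279080 − 360360 + 118800 = 4332285.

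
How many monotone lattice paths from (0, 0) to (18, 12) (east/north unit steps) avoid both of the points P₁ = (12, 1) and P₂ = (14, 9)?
Number of paths = 57751162

Inclusion–exclusion. Total paths: C(30, 18) = 86493225. Through P₁: C(13, 12)·C(17, 6) = 160888. Through P₂: C(23, 14)·C(7, 4) = 28601650. Since P₁ is strictly southwest of P₂, a monotone path through both must visit P₁ then P₂; paths through both = C(13, 12)·C(10, 2)·C(7, 4) = 20475. Avoid both = 86493225 − 160888 − 28601650 + 20475 = 57751162.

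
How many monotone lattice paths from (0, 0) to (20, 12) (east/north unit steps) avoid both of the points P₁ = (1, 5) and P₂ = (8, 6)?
Number of paths = 166989420

Inclusion–exclusion. Total paths: C(32, 20) = 225792840. Through P₁: C(6, 1)·C(26, 19) = 3946800. Through P₂: C(14, 8)·C(18, 12) = 55747692. Since P₁ is strictly southwest of P₂, a monotone path through both must visit P₁ then P₂; paths through both = C(6, 1)·C(8, 7)·C(18, 12) = 891072. Avoid both = 225792840 − 3946800 − 55747692 + 891072 = 166989420.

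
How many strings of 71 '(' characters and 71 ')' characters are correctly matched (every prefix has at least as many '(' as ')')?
C_71 = 5175569924646105559418940193995065716350

These balanced parentheses are counted by the Catalan number C_n = (1/(n + 1)) · C(2n, n). For n = 71: C_71 = (1/72) · C(142, 71) = 372641034574519600278163693967644731577200/72 = 5175569924646105559418940193995065716350.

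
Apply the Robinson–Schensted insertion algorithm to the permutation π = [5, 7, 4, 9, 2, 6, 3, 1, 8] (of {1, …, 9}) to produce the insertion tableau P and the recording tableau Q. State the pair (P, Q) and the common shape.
P = [1, 3, 8] / [2, 6, 9] / [4, 7] / [5];  Q = [1, 2, 4] / [3, 6, 9] / [5, 7] / [8];  common shape = (3, 3, 2, 1)

Row-insert the values π_1, π_2, … into P one at a time, bumping the leftmost entry strictly greater than the inserted value down to the next row. The recording tableau Q records, in position (i, j), the step at which that cell was added to P.
  Insert 5 (step 1): P = [5];  Q = [1]
  Insert 7 (step 2): P = [5, 7];  Q = [1, 2]
  Insert 4 (step 3): P = [4, 7] / [5];  Q = [1, 2] / [3]
  Insert 9 (step 4): P = [4, 7, 9] / [5];  Q = [1, 2, 4] / [3]
  Insert 2 (step 5): P = [2, 7, 9] / [4] / [5];  Q = [1, 2, 4] / [3] / [5]
  Insert 6 (step 6): P = [2, 6, 9] / [4, 7] / [5];  Q = [1, 2, 4] / [3, 6] / [5]
  Insert 3 (step 7): P = [2, 3, 9] / [4, 6] / [5, 7];  Q = [1, 2, 4] / [3, 6] / [5, 7]
  Insert 1 (step 8): P = [1, 3, 9] / [2, 6] / [4, 7] / [5];  Q = [1, 2, 4] / [3, 6] / [5, 7] / [8]
  Insert 8 (step 9): P = [1, 3, 8] / [2, 6, 9] / [4, 7] / [5];  Q = [1, 2, 4] / [3, 6, 9] / [5, 7] / [8]
Final shape: (3, 3, 2, 1).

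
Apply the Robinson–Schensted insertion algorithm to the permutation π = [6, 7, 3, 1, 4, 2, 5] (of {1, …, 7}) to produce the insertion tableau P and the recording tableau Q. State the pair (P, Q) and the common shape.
P = [1, 2, 5] / [3, 4] / [6, 7];  Q = [1, 2, 7] / [3, 5] / [4, 6];  common shape = (3, 2, 2)

Row-insert the values π_1, π_2, … into P one at a time, bumping the leftmost entry strictly greater than the inserted value down to the next row. The recording tableau Q records, in position (i, j), the step at which that cell was added to P.
  Insert 6 (step 1): P = [6];  Q = [1]
  Insert 7 (step 2): P = [6, 7];  Q = [1, 2]
  Insert 3 (step 3): P = [3, 7] / [6];  Q = [1, 2] / [3]
  Insert 1 (step 4): P = [1, 7] / [3] / [6];  Q = [1, 2] / [3] / [4]
  Insert 4 (step 5): P = [1, 4] / [3, 7] / [6];  Q = [1, 2] / [3, 5] / [4]
  Insert 2 (step 6): P = [1, 2] / [3, 4] / [6, 7];  Q = [1, 2] / [3, 5] / [4, 6]
  Insert 5 (step 7): P = [1, 2, 5] / [3, 4] / [6, 7];  Q = [1, 2, 7] / [3, 5] / [4, 6]
Final shape: (3, 2, 2).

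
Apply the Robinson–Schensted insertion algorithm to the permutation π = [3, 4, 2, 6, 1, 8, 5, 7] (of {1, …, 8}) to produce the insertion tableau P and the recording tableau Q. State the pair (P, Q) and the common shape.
P = [1, 4, 5, 7] / [2, 6, 8] / [3];  Q = [1, 2, 4, 6] / [3, 7, 8] / [5];  common shape = (4, 3, 1)

Row-insert the values π_1, π_2, … into P one at a time, bumping the leftmost entry strictly greater than the inserted value down to the next row. The recording tableau Q records, in position (i, j), the step at which that cell was added to P.
  Insert 3 (step 1): P = [3];  Q = [1]
  Insert 4 (step 2): P = [3, 4];  Q = [1, 2]
  Insert 2 (step 3): P = [2, 4] / [3];  Q = [1, 2] / [3]
  Insert 6 (step 4): P = [2, 4, 6] / [3];  Q = [1, 2, 4] / [3]
  Insert 1 (step 5): P = [1, 4, 6] / [2] / [3];  Q = [1, 2, 4] / [3] / [5]
  Insert 8 (step 6): P = [1, 4, 6, 8] / [2] / [3];  Q = [1, 2, 4, 6] / [3] / [5]
  Insert 5 (step 7): P = [1, 4, 5, 8] / [2, 6] / [3];  Q = [1, 2, 4, 6] / [3, 7] / [5]
  Insert 7 (step 8): P = [1, 4, 5, 7] / [2, 6, 8] / [3];  Q = [1, 2, 4, 6] / [3, 7, 8] / [5]
Final shape: (4, 3, 1).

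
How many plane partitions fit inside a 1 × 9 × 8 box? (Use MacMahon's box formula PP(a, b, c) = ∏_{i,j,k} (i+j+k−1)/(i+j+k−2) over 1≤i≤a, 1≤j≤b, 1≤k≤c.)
PP(1, 9, 8) = 24310

Evaluate the triple product over i = 1..1, j = 1..9, k = 1..8. The factors are (2/1) · (3/2) · (4/3) · (5/4) · (6/5) · (7/6) · (8/7) · (9/8) · … (72 factors total). The numerators and denominators telescope so the product is an integer; carrying out the multiplication exactly gives PP(1, 9, 8) = 24310.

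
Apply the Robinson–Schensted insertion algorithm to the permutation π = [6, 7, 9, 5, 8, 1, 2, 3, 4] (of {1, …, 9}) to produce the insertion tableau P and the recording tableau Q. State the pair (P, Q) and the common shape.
P = [1, 2, 3, 4] / [5, 7, 8] / [6, 9];  Q = [1, 2, 3, 9] / [4, 5, 8] / [6, 7];  common shape = (4, 3, 2)

Row-insert the values π_1, π_2, … into P one at a time, bumping the leftmost entry strictly greater than the inserted value down to the next row. The recording tableau Q records, in position (i, j), the step at which that cell was added to P.
  Insert 6 (step 1): P = [6];  Q = [1]
  Insert 7 (step 2): P = [6, 7];  Q = [1, 2]
  Insert 9 (step 3): P = [6, 7, 9];  Q = [1, 2, 3]
  Insert 5 (step 4): P = [5, 7, 9] / [6];  Q = [1, 2, 3] / [4]
  Insert 8 (step 5): P = [5, 7, 8] / [6, 9];  Q = [1, 2, 3] / [4, 5]
  Insert 1 (step 6): P = [1, 7, 8] / [5, 9] / [6];  Q = [1, 2, 3] / [4, 5] / [6]
  Insert 2 (step 7): P = [1, 2, 8] / [5, 7] / [6, 9];  Q = [1, 2, 3] / [4, 5] / [6, 7]
  Insert 3 (step 8): P = [1, 2, 3] / [5, 7, 8] / [6, 9];  Q = [1, 2, 3] / [4, 5, 8] / [6, 7]
  Insert 4 (step 9): P = [1, 2, 3, 4] / [5, 7, 8] / [6, 9];  Q = [1, 2, 3, 9] / [4, 5, 8] / [6, 7]
Final shape: (4, 3, 2).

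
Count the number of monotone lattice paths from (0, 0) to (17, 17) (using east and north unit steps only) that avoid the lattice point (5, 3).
Number of paths = 1792775020

Total paths from (0, 0) to (17, 17): C(34, 17) = 2333606220. Paths through (5, 3): (paths (0, 0) → (5, 3)) × (paths (5, 3) → (17, 17)) = C(8, 5) · C(26, 12) = 56 · 9657700 = 540831200. Avoidance count = 2333606220 − 540831200 = 1792775020.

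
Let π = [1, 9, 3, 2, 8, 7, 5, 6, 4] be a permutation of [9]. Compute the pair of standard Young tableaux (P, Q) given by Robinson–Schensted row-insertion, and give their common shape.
P = [1, 2, 4, 6] / [3, 5] / [7] / [8] / [9];  Q = [1, 2, 5, 8] / [3, 6] / [4] / [7] / [9];  common shape = (4, 2, 1, 1, 1)

Row-insert the values π_1, π_2, … into P one at a time, bumping the leftmost entry strictly greater than the inserted value down to the next row. The recording tableau Q records, in position (i, j), the step at which that cell was added to P.
  Insert 1 (step 1): P = [1];  Q = [1]
  Insert 9 (step 2): P = [1, 9];  Q = [1, 2]
  Insert 3 (step 3): P = [1, 3] / [9];  Q = [1, 2] / [3]
  Insert 2 (step 4): P = [1, 2] / [3] / [9];  Q = [1, 2] / [3] / [4]
  Insert 8 (step 5): P = [1, 2, 8] / [3] / [9];  Q = [1, 2, 5] / [3] / [4]
  Insert 7 (step 6): P = [1, 2, 7] / [3, 8] / [9];  Q = [1, 2, 5] / [3, 6] / [4]
  Insert 5 (step 7): P = [1, 2, 5] / [3, 7] / [8] / [9];  Q = [1, 2, 5] / [3, 6] / [4] / [7]
  Insert 6 (step 8): P = [1, 2, 5, 6] / [3, 7] / [8] / [9];  Q = [1, 2, 5, 8] / [3, 6] / [4] / [7]
  Insert 4 (step 9): P = [1, 2, 4, 6] / [3, 5] / [7] / [8] / [9];  Q = [1, 2, 5, 8] / [3, 6] / [4] / [7] / [9]
Final shape: (4, 2, 1, 1, 1).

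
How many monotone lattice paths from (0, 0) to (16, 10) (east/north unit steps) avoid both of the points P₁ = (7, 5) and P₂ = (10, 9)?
Number of paths = 3273545

Inclusion–exclusion. Total paths: C(26, 16) = 5311735. Through P₁: C(12, 7)·C(14, 9) = 1585584. Through P₂: C(19, 10)·C(7, 6) = 646646. Since P₁ is strictly southwest of P₂, a monotone path through both must visit P₁ then P₂; paths through both = C(12, 7)·C(7, 3)·C(7, 6) = 194040. Avoid both = 5311735 − 1585584 − 646646 + 194040 = 3273545.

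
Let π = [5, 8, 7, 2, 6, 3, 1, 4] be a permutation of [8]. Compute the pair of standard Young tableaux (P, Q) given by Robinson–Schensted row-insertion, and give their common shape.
P = [1, 3, 4] / [2, 6] / [5] / [7] / [8];  Q = [1, 2, 8] / [3, 5] / [4] / [6] / [7];  common shape = (3, 2, 1, 1, 1)

Row-insert the values π_1, π_2, … into P one at a time, bumping the leftmost entry strictly greater than the inserted value down to the next row. The recording tableau Q records, in position (i, j), the step at which that cell was added to P.
  Insert 5 (step 1): P = [5];  Q = [1]
  Insert 8 (step 2): P = [5, 8];  Q = [1, 2]
  Insert 7 (step 3): P = [5, 7] / [8];  Q = [1, 2] / [3]
  Insert 2 (step 4): P = [2, 7] / [5] / [8];  Q = [1, 2] / [3] / [4]
  Insert 6 (step 5): P = [2, 6] / [5, 7] / [8];  Q = [1, 2] / [3, 5] / [4]
  Insert 3 (step 6): P = [2, 3] / [5, 6] / [7] / [8];  Q = [1, 2] / [3, 5] / [4] / [6]
  Insert 1 (step 7): P = [1, 3] / [2, 6] / [5] / [7] / [8];  Q = [1, 2] / [3, 5] / [4] / [6] / [7]
  Insert 4 (step 8): P = [1, 3, 4] / [2, 6] / [5] / [7] / [8];  Q = [1, 2, 8] / [3, 5] / [4] / [6] / [7]
Final shape: (3, 2, 1, 1, 1).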